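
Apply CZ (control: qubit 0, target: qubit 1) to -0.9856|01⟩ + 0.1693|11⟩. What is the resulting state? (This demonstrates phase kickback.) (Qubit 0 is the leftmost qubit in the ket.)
-0.9856|01⟩ - 0.1693|11⟩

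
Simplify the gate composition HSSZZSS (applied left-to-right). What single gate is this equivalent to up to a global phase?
H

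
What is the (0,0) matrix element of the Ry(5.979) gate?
-0.9885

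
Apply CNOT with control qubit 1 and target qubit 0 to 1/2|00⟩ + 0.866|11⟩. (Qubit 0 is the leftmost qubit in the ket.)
1/2|00⟩ + 0.866|01⟩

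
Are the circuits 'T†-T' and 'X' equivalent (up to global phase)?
No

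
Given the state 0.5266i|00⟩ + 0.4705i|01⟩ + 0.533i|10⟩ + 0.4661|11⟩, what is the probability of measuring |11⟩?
0.2172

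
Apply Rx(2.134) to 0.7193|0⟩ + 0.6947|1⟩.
(0.3472 - 0.6084i)|0⟩ + (0.3354 - 0.6299i)|1⟩

Rx(2.134) = [[cos(θ/2), −i·sin(θ/2)], [−i·sin(θ/2), cos(θ/2)]]; θ = 2.134, cos(θ/2) ≈ 0.482754, sin(θ/2) ≈ 0.875756.
With a = amp(|0⟩) = 0.7193 and b = amp(|1⟩) = 0.6947:
new amp(|0⟩) = (0.482754)·a + (-0.875756i)·b = (0.3472 - 0.6084i)
new amp(|1⟩) = (-0.875756i)·a + (0.482754)·b = (0.3354 - 0.6299i)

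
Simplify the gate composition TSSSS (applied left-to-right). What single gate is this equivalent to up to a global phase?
T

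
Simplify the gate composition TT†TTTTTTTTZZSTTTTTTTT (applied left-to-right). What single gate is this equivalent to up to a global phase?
S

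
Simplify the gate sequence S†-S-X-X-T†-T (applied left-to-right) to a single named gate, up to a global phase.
I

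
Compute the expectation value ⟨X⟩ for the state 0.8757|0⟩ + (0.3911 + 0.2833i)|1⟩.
0.685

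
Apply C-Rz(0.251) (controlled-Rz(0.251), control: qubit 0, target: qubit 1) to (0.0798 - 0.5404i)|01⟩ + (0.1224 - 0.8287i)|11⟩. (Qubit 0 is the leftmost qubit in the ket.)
(0.0798 - 0.5404i)|01⟩ + (0.2252 - 0.8069i)|11⟩

C-Rz(0.251) leaves the control-|0⟩ kets |00⟩, |01⟩ unchanged and applies Rz(0.251) to qubit 1 on the control-|1⟩ pair (|10⟩, |11⟩).
Rz(0.251) = [[e^(−iθ/2), 0], [0, e^(iθ/2)]] with e^(±iθ/2) = cos(θ/2) ± i·sin(θ/2); θ = 0.251, cos(θ/2) ≈ 0.992135, sin(θ/2) ≈ 0.125171.
With a = amp(|10⟩) = 0 and b = amp(|11⟩) = (0.1224 - 0.8287i):
new amp(|10⟩) = (0.992135 - 0.125171i)·a = 0
new amp(|11⟩) = (0.992135 + 0.125171i)·b = (0.2252 - 0.8069i)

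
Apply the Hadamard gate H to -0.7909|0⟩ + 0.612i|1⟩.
(-0.5593 + 0.4327i)|0⟩ + (-0.5593 - 0.4327i)|1⟩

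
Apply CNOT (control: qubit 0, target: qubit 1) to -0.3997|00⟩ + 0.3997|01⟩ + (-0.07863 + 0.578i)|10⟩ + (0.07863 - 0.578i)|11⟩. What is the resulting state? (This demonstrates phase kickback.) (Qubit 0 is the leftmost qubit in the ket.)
-0.3997|00⟩ + 0.3997|01⟩ + (0.07863 - 0.578i)|10⟩ + (-0.07863 + 0.578i)|11⟩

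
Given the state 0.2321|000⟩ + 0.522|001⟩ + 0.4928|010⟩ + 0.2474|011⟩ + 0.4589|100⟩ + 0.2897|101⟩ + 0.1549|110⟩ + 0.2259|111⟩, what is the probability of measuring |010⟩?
0.2429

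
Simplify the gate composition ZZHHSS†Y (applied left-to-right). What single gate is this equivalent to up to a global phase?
Y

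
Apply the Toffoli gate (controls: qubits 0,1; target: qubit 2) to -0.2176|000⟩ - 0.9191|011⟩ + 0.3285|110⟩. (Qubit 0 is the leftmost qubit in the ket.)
-0.2176|000⟩ - 0.9191|011⟩ + 0.3285|111⟩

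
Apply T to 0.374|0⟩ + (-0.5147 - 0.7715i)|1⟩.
0.374|0⟩ + (0.1816 - 0.9095i)|1⟩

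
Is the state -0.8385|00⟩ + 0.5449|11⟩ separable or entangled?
Entangled

Writing the state as a|00⟩ + b|01⟩ + c|10⟩ + d|11⟩, it is a product state iff ad − bc = 0.
Here (a, b, c, d) = (-0.8385, 0, 0, 0.5449): ad − bc = (-0.8385)(0.5449) − (0)(0) = -0.4569 ≠ 0, so the state is entangled.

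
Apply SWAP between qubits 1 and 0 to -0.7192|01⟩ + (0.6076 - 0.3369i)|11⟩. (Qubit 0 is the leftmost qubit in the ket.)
-0.7192|10⟩ + (0.6076 - 0.3369i)|11⟩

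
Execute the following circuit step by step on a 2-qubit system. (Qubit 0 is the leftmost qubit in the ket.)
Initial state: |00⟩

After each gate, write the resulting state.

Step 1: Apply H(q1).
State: 1/√2|00⟩ + 1/√2|01⟩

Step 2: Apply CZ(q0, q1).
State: 1/√2|00⟩ + 1/√2|01⟩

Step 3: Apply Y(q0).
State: (1/√2)i|10⟩ + (1/√2)i|11⟩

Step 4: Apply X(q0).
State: (1/√2)i|00⟩ + (1/√2)i|01⟩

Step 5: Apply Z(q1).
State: (1/√2)i|00⟩ - (1/√2)i|01⟩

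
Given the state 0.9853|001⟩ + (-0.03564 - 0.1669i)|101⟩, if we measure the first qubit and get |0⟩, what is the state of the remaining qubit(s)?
|01⟩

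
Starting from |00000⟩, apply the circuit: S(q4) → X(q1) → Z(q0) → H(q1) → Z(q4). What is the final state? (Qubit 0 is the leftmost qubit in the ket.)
1/√2|00000⟩ - 1/√2|01000⟩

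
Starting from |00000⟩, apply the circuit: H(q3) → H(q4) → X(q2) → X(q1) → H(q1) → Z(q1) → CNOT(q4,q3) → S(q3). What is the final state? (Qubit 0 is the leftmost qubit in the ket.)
1/√8|00100⟩ + 1/√8|00101⟩ + (1/√8)i|00110⟩ + (1/√8)i|00111⟩ + 1/√8|01100⟩ + 1/√8|01101⟩ + (1/√8)i|01110⟩ + (1/√8)i|01111⟩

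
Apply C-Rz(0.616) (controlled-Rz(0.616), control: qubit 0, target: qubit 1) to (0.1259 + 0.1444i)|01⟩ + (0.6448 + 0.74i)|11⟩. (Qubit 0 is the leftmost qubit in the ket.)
(0.1259 + 0.1444i)|01⟩ + (0.3901 + 0.9007i)|11⟩

C-Rz(0.616) leaves the control-|0⟩ kets |00⟩, |01⟩ unchanged and applies Rz(0.616) to qubit 1 on the control-|1⟩ pair (|10⟩, |11⟩).
Rz(0.616) = [[e^(−iθ/2), 0], [0, e^(iθ/2)]] with e^(±iθ/2) = cos(θ/2) ± i·sin(θ/2); θ = 0.616, cos(θ/2) ≈ 0.952942, sin(θ/2) ≈ 0.303153.
With a = amp(|10⟩) = 0 and b = amp(|11⟩) = (0.6448 + 0.74i):
new amp(|10⟩) = (0.952942 - 0.303153i)·a = 0
new amp(|11⟩) = (0.952942 + 0.303153i)·b = (0.3901 + 0.9007i)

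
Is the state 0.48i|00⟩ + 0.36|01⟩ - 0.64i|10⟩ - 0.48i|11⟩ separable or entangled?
Entangled

Writing the state as a|00⟩ + b|01⟩ + c|10⟩ + d|11⟩, it is a product state iff ad − bc = 0.
Here (a, b, c, d) = (0.48i, 0.36, -0.64i, -0.48i): ad − bc = (0.48i)(-0.48i) − (0.36)(-0.64i) = (0.2304 + 0.2304i) ≠ 0, so the state is entangled.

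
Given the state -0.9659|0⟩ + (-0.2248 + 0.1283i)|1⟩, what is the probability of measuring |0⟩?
0.933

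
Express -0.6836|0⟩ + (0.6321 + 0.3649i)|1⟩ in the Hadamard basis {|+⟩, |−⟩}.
(-0.03642 + 0.258i)|+⟩ + (-0.9303 - 0.258i)|−⟩

With |ψ⟩ = α|0⟩ + β|1⟩, the Hadamard-basis coefficients are ⟨+|ψ⟩ = (α + β)/√2 and ⟨−|ψ⟩ = (α − β)/√2.
Here α = -0.6836, β = (0.6321 + 0.3649i): (α + β)/√2 = (-0.03642 + 0.258i), (α − β)/√2 = (-0.9303 - 0.258i).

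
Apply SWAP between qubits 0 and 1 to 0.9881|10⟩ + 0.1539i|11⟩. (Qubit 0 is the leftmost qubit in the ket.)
0.9881|01⟩ + 0.1539i|11⟩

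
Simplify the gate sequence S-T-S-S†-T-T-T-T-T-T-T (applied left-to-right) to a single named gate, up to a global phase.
S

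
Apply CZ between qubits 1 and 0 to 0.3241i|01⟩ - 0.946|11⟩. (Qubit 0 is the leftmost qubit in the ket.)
0.3241i|01⟩ + 0.946|11⟩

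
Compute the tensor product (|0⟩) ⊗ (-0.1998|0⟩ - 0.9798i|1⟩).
-0.1998|00⟩ - 0.9798i|01⟩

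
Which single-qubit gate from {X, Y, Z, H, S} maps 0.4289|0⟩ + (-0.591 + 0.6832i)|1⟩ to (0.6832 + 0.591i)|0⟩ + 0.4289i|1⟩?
Y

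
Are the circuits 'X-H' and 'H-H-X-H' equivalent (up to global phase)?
Yes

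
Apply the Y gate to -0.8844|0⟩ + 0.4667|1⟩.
-0.4667i|0⟩ - 0.8844i|1⟩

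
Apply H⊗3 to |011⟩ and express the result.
1/√8|000⟩ - 1/√8|001⟩ - 1/√8|010⟩ + 1/√8|011⟩ + 1/√8|100⟩ - 1/√8|101⟩ - 1/√8|110⟩ + 1/√8|111⟩

H⊗3 gives amp(|y⟩) = (1/2√2) Σ_x (−1)^(x·y) amp(|x⟩), where x·y is the number of positions in which both x and y have a 1.
|000⟩: (1)/(2√2) = 1/√8
|001⟩: (-1)/(2√2) = -1/√8
|010⟩: (-1)/(2√2) = -1/√8
|011⟩: (1)/(2√2) = 1/√8
|100⟩: (1)/(2√2) = 1/√8
|101⟩: (-1)/(2√2) = -1/√8
|110⟩: (-1)/(2√2) = -1/√8
|111⟩: (1)/(2√2) = 1/√8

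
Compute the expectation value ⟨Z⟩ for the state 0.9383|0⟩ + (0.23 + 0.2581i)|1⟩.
0.7609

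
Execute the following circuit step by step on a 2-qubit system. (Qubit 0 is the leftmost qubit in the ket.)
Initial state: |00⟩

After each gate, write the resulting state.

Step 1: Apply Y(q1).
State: i|01⟩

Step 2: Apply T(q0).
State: i|01⟩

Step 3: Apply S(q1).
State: -|01⟩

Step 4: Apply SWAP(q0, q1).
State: -|10⟩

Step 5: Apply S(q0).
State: -i|10⟩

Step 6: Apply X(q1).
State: -i|11⟩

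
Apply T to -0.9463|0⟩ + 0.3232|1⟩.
-0.9463|0⟩ + (0.2285 + 0.2285i)|1⟩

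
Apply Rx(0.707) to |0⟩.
0.9382|0⟩ - 0.3462i|1⟩

Rx(0.707) = [[cos(θ/2), −i·sin(θ/2)], [−i·sin(θ/2), cos(θ/2)]]; θ = 0.707, cos(θ/2) ≈ 0.938167, sin(θ/2) ≈ 0.346184.
With a = amp(|0⟩) = 1 and b = amp(|1⟩) = 0:
new amp(|0⟩) = (0.938167)·a + (-0.346184i)·b = 0.9382
new amp(|1⟩) = (-0.346184i)·a + (0.938167)·b = -0.3462i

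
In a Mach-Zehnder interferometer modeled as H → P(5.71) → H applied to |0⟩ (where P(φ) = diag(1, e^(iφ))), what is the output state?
(0.9201 - 0.2712i)|0⟩ + (0.07991 + 0.2712i)|1⟩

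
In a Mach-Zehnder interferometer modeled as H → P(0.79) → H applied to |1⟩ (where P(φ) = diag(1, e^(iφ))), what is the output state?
(0.1481 - 0.3552i)|0⟩ + (0.8519 + 0.3552i)|1⟩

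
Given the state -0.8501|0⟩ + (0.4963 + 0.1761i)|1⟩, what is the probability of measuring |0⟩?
0.7227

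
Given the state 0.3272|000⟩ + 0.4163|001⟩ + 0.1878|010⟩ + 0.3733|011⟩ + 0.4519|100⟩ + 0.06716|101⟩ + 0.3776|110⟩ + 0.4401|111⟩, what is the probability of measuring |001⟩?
0.1733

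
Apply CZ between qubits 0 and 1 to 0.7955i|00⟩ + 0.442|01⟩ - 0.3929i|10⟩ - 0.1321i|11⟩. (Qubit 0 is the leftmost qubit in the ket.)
0.7955i|00⟩ + 0.442|01⟩ - 0.3929i|10⟩ + 0.1321i|11⟩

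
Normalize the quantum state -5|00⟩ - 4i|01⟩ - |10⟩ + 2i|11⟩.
-0.7372|00⟩ - 0.5898i|01⟩ - 0.1474|10⟩ + 0.2949i|11⟩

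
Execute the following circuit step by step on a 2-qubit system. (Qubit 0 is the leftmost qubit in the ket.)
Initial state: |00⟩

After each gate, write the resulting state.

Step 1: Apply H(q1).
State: 1/√2|00⟩ + 1/√2|01⟩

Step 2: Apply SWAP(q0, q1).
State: 1/√2|00⟩ + 1/√2|10⟩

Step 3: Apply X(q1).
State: 1/√2|01⟩ + 1/√2|11⟩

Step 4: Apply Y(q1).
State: -(1/√2)i|00⟩ - (1/√2)i|10⟩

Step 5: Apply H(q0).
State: -i|00⟩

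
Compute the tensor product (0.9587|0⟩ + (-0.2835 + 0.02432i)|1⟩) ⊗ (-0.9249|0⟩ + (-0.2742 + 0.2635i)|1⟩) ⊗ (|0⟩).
-0.8867|000⟩ + (-0.2629 + 0.2526i)|010⟩ + (0.2622 - 0.02249i)|100⟩ + (0.07133 - 0.08137i)|110⟩

amp(|b₁b₂…⟩) = product of the factor amplitudes for bits b₁, b₂, …; only kets whose every factor amplitude is nonzero survive.
|000⟩: (0.9587)(-0.9249)(1) = -0.8867
|010⟩: (0.9587)(-0.2742 + 0.2635i)(1) = (-0.2629 + 0.2526i)
|100⟩: (-0.2835 + 0.02432i)(-0.9249)(1) = (0.2622 - 0.02249i)
|110⟩: (-0.2835 + 0.02432i)(-0.2742 + 0.2635i)(1) = (0.07133 - 0.08137i)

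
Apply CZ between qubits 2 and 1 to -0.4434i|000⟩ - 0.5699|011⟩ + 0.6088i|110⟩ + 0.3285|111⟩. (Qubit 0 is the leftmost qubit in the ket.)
-0.4434i|000⟩ + 0.5699|011⟩ + 0.6088i|110⟩ - 0.3285|111⟩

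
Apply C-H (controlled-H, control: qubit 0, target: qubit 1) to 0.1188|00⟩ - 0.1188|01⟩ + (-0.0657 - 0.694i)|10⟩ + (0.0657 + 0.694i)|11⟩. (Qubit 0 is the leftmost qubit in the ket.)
0.1188|00⟩ - 0.1188|01⟩ + (-0.09291 - 0.9815i)|11⟩

C-H leaves the control-|0⟩ kets |00⟩, |01⟩ unchanged and applies H to qubit 1 on the control-|1⟩ pair (|10⟩, |11⟩).
H = [[1/√2, 1/√2], [1/√2, -1/√2]].
With a = amp(|10⟩) = (-0.0657 - 0.694i) and b = amp(|11⟩) = (0.0657 + 0.694i):
new amp(|10⟩) = (1/√2)·a + (1/√2)·b = 0
new amp(|11⟩) = (1/√2)·a + (-1/√2)·b = (-0.09291 - 0.9815i)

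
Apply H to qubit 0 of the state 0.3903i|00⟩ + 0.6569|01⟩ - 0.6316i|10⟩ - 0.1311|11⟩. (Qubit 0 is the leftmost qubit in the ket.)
-0.1706i|00⟩ + 0.3718|01⟩ + 0.7226i|10⟩ + 0.5572|11⟩

H on qubit 0 mixes each pair of kets that differ only in qubit 0: amplitudes (a, b) of (|…0…⟩, |…1…⟩) become ((a + b)/√2, (a − b)/√2). Kets absent from the input have amplitude 0.
(|00⟩, |10⟩): (a, b) = (0.3903i, -0.6316i) → (-0.1706i, 0.7226i)
(|01⟩, |11⟩): (a, b) = (0.6569, -0.1311) → (0.3718, 0.5572)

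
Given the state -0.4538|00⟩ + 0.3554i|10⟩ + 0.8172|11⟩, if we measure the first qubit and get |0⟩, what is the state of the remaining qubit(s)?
-|0⟩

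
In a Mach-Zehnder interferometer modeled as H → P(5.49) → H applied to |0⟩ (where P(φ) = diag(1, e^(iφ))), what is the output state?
(0.8508 - 0.3563i)|0⟩ + (0.1492 + 0.3563i)|1⟩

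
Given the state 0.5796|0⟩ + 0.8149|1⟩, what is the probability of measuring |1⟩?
0.6641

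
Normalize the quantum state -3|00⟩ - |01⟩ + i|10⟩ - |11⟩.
-0.866|00⟩ - 0.2887|01⟩ + 0.2887i|10⟩ - 0.2887|11⟩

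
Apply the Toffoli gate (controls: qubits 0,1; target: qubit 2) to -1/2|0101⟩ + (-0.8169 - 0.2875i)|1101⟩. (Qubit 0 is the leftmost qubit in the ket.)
-1/2|0101⟩ + (-0.8169 - 0.2875i)|1111⟩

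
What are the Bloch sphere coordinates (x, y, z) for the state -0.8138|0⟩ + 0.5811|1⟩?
(-0.9458, 0, 0.3246)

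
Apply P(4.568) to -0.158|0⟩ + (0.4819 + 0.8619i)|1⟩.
-0.158|0⟩ + (0.7836 - 0.6009i)|1⟩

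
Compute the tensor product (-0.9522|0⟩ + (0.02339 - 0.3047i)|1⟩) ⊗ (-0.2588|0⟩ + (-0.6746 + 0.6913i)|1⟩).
0.2464|00⟩ + (0.6424 - 0.6583i)|01⟩ + (-0.006053 + 0.07886i)|10⟩ + (0.1949 + 0.2217i)|11⟩

amp(|b₁b₂…⟩) = product of the factor amplitudes for bits b₁, b₂, …; only kets whose every factor amplitude is nonzero survive.
|00⟩: (-0.9522)(-0.2588) = 0.2464
|01⟩: (-0.9522)(-0.6746 + 0.6913i) = (0.6424 - 0.6583i)
|10⟩: (0.02339 - 0.3047i)(-0.2588) = (-0.006053 + 0.07886i)
|11⟩: (0.02339 - 0.3047i)(-0.6746 + 0.6913i) = (0.1949 + 0.2217i)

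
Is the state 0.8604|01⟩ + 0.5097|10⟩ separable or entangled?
Entangled

Writing the state as a|00⟩ + b|01⟩ + c|10⟩ + d|11⟩, it is a product state iff ad − bc = 0.
Here (a, b, c, d) = (0, 0.8604, 0.5097, 0): ad − bc = (0)(0) − (0.8604)(0.5097) = -0.4385 ≠ 0, so the state is entangled.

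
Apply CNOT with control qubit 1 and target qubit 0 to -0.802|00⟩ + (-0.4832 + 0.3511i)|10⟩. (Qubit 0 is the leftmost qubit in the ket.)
-0.802|00⟩ + (-0.4832 + 0.3511i)|10⟩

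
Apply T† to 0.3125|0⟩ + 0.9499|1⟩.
0.3125|0⟩ + (0.6717 - 0.6717i)|1⟩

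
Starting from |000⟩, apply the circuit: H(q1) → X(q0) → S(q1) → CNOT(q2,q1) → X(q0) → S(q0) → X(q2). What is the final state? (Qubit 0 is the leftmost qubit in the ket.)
1/√2|001⟩ + (1/√2)i|011⟩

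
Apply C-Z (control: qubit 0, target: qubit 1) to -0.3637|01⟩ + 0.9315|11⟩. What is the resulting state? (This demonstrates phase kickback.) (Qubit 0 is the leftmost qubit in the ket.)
-0.3637|01⟩ - 0.9315|11⟩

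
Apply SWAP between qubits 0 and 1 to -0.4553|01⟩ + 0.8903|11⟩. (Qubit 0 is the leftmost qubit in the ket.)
-0.4553|10⟩ + 0.8903|11⟩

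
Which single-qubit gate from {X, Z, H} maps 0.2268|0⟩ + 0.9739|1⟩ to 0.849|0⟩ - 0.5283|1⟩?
H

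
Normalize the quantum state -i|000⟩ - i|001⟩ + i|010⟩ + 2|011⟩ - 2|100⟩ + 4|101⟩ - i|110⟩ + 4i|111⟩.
-0.1508i|000⟩ - 0.1508i|001⟩ + 0.1508i|010⟩ + 0.3015|011⟩ - 0.3015|100⟩ + 0.603|101⟩ - 0.1508i|110⟩ + 0.603i|111⟩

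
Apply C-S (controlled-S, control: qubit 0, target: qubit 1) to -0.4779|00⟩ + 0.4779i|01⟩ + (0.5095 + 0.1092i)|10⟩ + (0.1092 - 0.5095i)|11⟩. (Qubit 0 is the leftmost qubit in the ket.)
-0.4779|00⟩ + 0.4779i|01⟩ + (0.5095 + 0.1092i)|10⟩ + (0.5095 + 0.1092i)|11⟩

C-S leaves the control-|0⟩ kets |00⟩, |01⟩ unchanged and applies S to qubit 1 on the control-|1⟩ pair (|10⟩, |11⟩).
S = [[1, 0], [0, i]].
With a = amp(|10⟩) = (0.5095 + 0.1092i) and b = amp(|11⟩) = (0.1092 - 0.5095i):
new amp(|10⟩) = (1)·a = (0.5095 + 0.1092i)
new amp(|11⟩) = (i)·b = (0.5095 + 0.1092i)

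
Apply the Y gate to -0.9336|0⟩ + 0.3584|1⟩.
-0.3584i|0⟩ - 0.9336i|1⟩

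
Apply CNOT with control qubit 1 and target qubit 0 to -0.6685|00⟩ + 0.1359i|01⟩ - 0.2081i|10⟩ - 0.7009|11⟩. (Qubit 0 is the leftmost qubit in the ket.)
-0.6685|00⟩ - 0.7009|01⟩ - 0.2081i|10⟩ + 0.1359i|11⟩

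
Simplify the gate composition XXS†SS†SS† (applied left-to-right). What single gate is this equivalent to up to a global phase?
S†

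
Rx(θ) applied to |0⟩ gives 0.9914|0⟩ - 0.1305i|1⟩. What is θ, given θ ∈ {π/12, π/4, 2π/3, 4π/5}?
π/12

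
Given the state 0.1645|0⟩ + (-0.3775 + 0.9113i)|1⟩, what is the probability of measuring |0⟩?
0.02706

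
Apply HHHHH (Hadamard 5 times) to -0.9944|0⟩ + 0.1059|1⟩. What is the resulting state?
-0.6283|0⟩ - 0.778|1⟩

H² = I, so H^5 = H: a single Hadamard. With (a, b) = (-0.9944, 0.1059), H gives ((a + b)/√2, (a − b)/√2) = (-0.6283, -0.778).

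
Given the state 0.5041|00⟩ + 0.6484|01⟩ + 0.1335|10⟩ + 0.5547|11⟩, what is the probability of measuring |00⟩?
0.2541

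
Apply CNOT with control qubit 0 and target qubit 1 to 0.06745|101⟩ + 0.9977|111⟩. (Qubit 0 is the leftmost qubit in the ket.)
0.9977|101⟩ + 0.06745|111⟩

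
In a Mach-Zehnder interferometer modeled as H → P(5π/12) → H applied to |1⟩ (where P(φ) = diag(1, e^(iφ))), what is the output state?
(0.3706 - 0.483i)|0⟩ + (0.6294 + 0.483i)|1⟩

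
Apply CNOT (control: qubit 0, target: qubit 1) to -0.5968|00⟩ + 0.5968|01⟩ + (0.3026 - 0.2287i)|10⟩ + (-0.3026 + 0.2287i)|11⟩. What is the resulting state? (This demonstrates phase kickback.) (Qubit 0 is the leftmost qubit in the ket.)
-0.5968|00⟩ + 0.5968|01⟩ + (-0.3026 + 0.2287i)|10⟩ + (0.3026 - 0.2287i)|11⟩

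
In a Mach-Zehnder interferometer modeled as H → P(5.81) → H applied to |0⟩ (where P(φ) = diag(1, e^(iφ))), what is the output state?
(0.9451 - 0.2279i)|0⟩ + (0.05494 + 0.2279i)|1⟩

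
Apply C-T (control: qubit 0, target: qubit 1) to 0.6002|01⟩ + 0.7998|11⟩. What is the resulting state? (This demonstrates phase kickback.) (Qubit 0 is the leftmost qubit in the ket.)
0.6002|01⟩ + (0.5655 + 0.5655i)|11⟩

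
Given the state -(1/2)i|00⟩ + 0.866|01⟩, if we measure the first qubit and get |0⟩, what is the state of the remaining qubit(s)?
-0.5i|0⟩ + 0.866|1⟩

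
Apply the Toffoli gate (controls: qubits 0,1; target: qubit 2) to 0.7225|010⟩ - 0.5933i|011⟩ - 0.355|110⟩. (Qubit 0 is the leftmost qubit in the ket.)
0.7225|010⟩ - 0.5933i|011⟩ - 0.355|111⟩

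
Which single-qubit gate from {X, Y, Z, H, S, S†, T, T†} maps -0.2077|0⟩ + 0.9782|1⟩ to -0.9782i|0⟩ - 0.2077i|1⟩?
Y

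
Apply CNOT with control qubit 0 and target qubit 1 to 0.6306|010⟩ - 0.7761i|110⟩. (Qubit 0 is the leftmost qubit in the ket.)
0.6306|010⟩ - 0.7761i|100⟩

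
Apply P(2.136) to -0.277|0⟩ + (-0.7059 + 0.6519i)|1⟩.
-0.277|0⟩ + (-0.1724 - 0.9453i)|1⟩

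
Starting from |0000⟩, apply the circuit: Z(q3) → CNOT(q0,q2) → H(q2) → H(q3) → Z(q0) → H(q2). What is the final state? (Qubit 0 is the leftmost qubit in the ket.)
1/√2|0000⟩ + 1/√2|0001⟩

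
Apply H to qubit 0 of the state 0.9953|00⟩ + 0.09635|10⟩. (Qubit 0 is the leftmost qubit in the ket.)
0.7719|00⟩ + 0.6357|10⟩

H on qubit 0 mixes each pair of kets that differ only in qubit 0: amplitudes (a, b) of (|…0…⟩, |…1…⟩) become ((a + b)/√2, (a − b)/√2). Kets absent from the input have amplitude 0.
(|00⟩, |10⟩): (a, b) = (0.9953, 0.09635) → (0.7719, 0.6357)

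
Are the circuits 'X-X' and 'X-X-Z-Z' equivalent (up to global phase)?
Yes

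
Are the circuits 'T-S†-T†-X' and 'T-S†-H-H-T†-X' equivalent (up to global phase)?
Yes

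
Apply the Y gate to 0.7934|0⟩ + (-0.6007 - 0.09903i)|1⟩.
(-0.09903 + 0.6007i)|0⟩ + 0.7934i|1⟩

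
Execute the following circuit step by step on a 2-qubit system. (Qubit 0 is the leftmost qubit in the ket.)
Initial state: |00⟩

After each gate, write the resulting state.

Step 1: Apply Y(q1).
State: i|01⟩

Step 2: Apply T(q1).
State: (-1/√2 + (1/√2)i)|01⟩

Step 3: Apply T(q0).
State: (-1/√2 + (1/√2)i)|01⟩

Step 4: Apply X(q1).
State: (-1/√2 + (1/√2)i)|00⟩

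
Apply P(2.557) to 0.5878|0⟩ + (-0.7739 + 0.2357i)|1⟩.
0.5878|0⟩ + (0.5153 - 0.6236i)|1⟩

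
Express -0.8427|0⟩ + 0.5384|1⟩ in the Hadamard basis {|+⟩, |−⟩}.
-0.2152|+⟩ - 0.9766|−⟩

With |ψ⟩ = α|0⟩ + β|1⟩, the Hadamard-basis coefficients are ⟨+|ψ⟩ = (α + β)/√2 and ⟨−|ψ⟩ = (α − β)/√2.
Here α = -0.8427, β = 0.5384: (α + β)/√2 = -0.2152, (α − β)/√2 = -0.9766.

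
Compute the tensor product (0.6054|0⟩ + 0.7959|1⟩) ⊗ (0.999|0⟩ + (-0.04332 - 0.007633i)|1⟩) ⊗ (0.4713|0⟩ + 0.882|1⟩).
0.285|000⟩ + 0.5334|001⟩ + (-0.01236 - 0.002178i)|010⟩ + (-0.02313 - 0.004076i)|011⟩ + 0.3747|100⟩ + 0.7013|101⟩ + (-0.01625 - 0.002863i)|110⟩ + (-0.03041 - 0.005358i)|111⟩

amp(|b₁b₂…⟩) = product of the factor amplitudes for bits b₁, b₂, …; only kets whose every factor amplitude is nonzero survive.
|000⟩: (0.6054)(0.999)(0.4713) = 0.285
|001⟩: (0.6054)(0.999)(0.882) = 0.5334
|010⟩: (0.6054)(-0.04332 - 0.007633i)(0.4713) = (-0.01236 - 0.002178i)
|011⟩: (0.6054)(-0.04332 - 0.007633i)(0.882) = (-0.02313 - 0.004076i)
|100⟩: (0.7959)(0.999)(0.4713) = 0.3747
|101⟩: (0.7959)(0.999)(0.882) = 0.7013
|110⟩: (0.7959)(-0.04332 - 0.007633i)(0.4713) = (-0.01625 - 0.002863i)
|111⟩: (0.7959)(-0.04332 - 0.007633i)(0.882) = (-0.03041 - 0.005358i)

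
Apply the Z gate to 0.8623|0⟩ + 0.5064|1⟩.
0.8623|0⟩ - 0.5064|1⟩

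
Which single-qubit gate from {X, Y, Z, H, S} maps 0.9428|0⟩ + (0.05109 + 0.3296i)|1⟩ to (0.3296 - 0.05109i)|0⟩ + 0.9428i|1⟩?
Y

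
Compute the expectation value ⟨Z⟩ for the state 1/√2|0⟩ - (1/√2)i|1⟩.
0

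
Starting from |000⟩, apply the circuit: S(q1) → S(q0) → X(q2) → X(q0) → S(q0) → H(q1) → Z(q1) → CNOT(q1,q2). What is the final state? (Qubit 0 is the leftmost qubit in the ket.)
(1/√2)i|101⟩ - (1/√2)i|110⟩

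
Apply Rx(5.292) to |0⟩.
-0.8797|0⟩ - 0.4756i|1⟩

Rx(5.292) = [[cos(θ/2), −i·sin(θ/2)], [−i·sin(θ/2), cos(θ/2)]]; θ = 5.292, cos(θ/2) ≈ -0.879687, sin(θ/2) ≈ 0.475553.
With a = amp(|0⟩) = 1 and b = amp(|1⟩) = 0:
new amp(|0⟩) = (-0.879687)·a + (-0.475553i)·b = -0.8797
new amp(|1⟩) = (-0.475553i)·a + (-0.879687)·b = -0.4756i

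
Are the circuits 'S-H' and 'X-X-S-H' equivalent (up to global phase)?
Yes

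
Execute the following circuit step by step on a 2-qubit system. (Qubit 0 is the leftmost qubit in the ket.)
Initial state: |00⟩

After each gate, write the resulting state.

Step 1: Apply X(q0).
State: |10⟩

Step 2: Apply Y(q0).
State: -i|00⟩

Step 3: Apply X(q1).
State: -i|01⟩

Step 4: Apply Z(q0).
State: -i|01⟩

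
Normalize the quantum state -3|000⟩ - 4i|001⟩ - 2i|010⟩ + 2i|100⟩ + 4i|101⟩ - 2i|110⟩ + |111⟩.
-1/√6|000⟩ - 0.5443i|001⟩ - 0.2722i|010⟩ + 0.2722i|100⟩ + 0.5443i|101⟩ - 0.2722i|110⟩ + 0.1361|111⟩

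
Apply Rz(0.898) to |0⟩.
(0.9009 - 0.4341i)|0⟩

Rz(0.898) = [[e^(−iθ/2), 0], [0, e^(iθ/2)]] with e^(±iθ/2) = cos(θ/2) ± i·sin(θ/2); θ = 0.898, cos(θ/2) ≈ 0.900882, sin(θ/2) ≈ 0.434065.
With a = amp(|0⟩) = 1 and b = amp(|1⟩) = 0:
new amp(|0⟩) = (0.900882 - 0.434065i)·a = (0.9009 - 0.4341i)
new amp(|1⟩) = (0.900882 + 0.434065i)·b = 0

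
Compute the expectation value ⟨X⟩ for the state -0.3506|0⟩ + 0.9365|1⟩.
-0.6567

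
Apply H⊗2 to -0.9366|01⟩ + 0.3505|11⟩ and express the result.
-0.2931|00⟩ + 0.2931|01⟩ - 0.6436|10⟩ + 0.6436|11⟩

H⊗2 gives amp(|y⟩) = (1/2) Σ_x (−1)^(x·y) amp(|x⟩), where x·y is the number of positions in which both x and y have a 1.
|00⟩: (-0.9366 + 0.3505)/2 = -0.2931
|01⟩: (0.9366 - 0.3505)/2 = 0.2931
|10⟩: (-0.9366 - 0.3505)/2 = -0.6436
|11⟩: (0.9366 + 0.3505)/2 = 0.6436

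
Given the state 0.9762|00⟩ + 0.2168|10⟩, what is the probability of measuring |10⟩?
0.047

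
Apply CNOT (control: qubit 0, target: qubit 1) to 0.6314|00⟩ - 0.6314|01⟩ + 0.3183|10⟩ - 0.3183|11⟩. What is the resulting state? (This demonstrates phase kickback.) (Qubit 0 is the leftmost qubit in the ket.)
0.6314|00⟩ - 0.6314|01⟩ - 0.3183|10⟩ + 0.3183|11⟩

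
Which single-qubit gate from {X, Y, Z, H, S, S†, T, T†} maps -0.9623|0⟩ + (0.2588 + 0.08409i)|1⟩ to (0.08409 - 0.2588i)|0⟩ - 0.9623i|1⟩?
Y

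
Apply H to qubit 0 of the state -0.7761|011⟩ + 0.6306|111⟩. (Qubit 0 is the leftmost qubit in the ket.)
-0.1029|011⟩ - 0.9947|111⟩

H on qubit 0 mixes each pair of kets that differ only in qubit 0: amplitudes (a, b) of (|…0…⟩, |…1…⟩) become ((a + b)/√2, (a − b)/√2). Kets absent from the input have amplitude 0.
(|011⟩, |111⟩): (a, b) = (-0.7761, 0.6306) → (-0.1029, -0.9947)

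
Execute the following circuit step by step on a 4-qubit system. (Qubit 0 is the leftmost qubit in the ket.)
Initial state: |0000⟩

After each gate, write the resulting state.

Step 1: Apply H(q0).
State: 1/√2|0000⟩ + 1/√2|1000⟩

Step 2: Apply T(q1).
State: 1/√2|0000⟩ + 1/√2|1000⟩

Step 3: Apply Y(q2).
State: (1/√2)i|0010⟩ + (1/√2)i|1010⟩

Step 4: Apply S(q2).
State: -1/√2|0010⟩ - 1/√2|1010⟩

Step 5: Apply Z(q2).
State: 1/√2|0010⟩ + 1/√2|1010⟩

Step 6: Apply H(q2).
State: 1/2|0000⟩ - 1/2|0010⟩ + 1/2|1000⟩ - 1/2|1010⟩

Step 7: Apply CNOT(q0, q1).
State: 1/2|0000⟩ - 1/2|0010⟩ + 1/2|1100⟩ - 1/2|1110⟩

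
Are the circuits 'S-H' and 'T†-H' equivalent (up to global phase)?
No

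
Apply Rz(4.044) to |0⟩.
(-0.436 - 0.8999i)|0⟩

Rz(4.044) = [[e^(−iθ/2), 0], [0, e^(iθ/2)]] with e^(±iθ/2) = cos(θ/2) ± i·sin(θ/2); θ = 4.044, cos(θ/2) ≈ -0.436049, sin(θ/2) ≈ 0.899923.
With a = amp(|0⟩) = 1 and b = amp(|1⟩) = 0:
new amp(|0⟩) = (-0.436049 - 0.899923i)·a = (-0.436 - 0.8999i)
new amp(|1⟩) = (-0.436049 + 0.899923i)·b = 0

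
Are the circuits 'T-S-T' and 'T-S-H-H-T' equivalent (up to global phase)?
Yes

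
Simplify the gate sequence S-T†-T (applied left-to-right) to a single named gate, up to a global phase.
S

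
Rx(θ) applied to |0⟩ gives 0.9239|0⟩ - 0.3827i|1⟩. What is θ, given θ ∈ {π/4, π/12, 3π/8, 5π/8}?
π/4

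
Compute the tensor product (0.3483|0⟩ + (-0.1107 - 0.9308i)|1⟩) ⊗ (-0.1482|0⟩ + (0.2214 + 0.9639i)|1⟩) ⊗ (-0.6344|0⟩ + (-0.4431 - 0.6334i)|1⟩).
0.03275|000⟩ + (0.02287 + 0.03269i)|001⟩ + (-0.04892 - 0.213i)|010⟩ + (0.1785 - 0.1976i)|011⟩ + (-0.01041 - 0.08751i)|100⟩ + (0.0801 - 0.07151i)|101⟩ + (-0.5536 + 0.1984i)|110⟩ + (-0.5848 - 0.4142i)|111⟩

amp(|b₁b₂…⟩) = product of the factor amplitudes for bits b₁, b₂, …; only kets whose every factor amplitude is nonzero survive.
|000⟩: (0.3483)(-0.1482)(-0.6344) = 0.03275
|001⟩: (0.3483)(-0.1482)(-0.4431 - 0.6334i) = (0.02287 + 0.03269i)
|010⟩: (0.3483)(0.2214 + 0.9639i)(-0.6344) = (-0.04892 - 0.213i)
|011⟩: (0.3483)(0.2214 + 0.9639i)(-0.4431 - 0.6334i) = (0.1785 - 0.1976i)
|100⟩: (-0.1107 - 0.9308i)(-0.1482)(-0.6344) = (-0.01041 - 0.08751i)
|101⟩: (-0.1107 - 0.9308i)(-0.1482)(-0.4431 - 0.6334i) = (0.0801 - 0.07151i)
|110⟩: (-0.1107 - 0.9308i)(0.2214 + 0.9639i)(-0.6344) = (-0.5536 + 0.1984i)
|111⟩: (-0.1107 - 0.9308i)(0.2214 + 0.9639i)(-0.4431 - 0.6334i) = (-0.5848 - 0.4142i)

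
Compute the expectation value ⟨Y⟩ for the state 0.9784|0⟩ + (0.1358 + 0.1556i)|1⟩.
0.3045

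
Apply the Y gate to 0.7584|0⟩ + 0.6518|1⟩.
-0.6518i|0⟩ + 0.7584i|1⟩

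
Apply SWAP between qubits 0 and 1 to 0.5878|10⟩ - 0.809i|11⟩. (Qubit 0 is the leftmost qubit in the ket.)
0.5878|01⟩ - 0.809i|11⟩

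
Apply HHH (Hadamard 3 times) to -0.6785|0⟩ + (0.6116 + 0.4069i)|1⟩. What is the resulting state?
(-0.04731 + 0.2877i)|0⟩ + (-0.9122 - 0.2877i)|1⟩

H² = I, so H^3 = H: a single Hadamard. With (a, b) = (-0.6785, (0.6116 + 0.4069i)), H gives ((a + b)/√2, (a − b)/√2) = ((-0.04731 + 0.2877i), (-0.9122 - 0.2877i)).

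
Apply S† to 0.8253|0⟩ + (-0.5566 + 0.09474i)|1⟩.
0.8253|0⟩ + (0.09474 + 0.5566i)|1⟩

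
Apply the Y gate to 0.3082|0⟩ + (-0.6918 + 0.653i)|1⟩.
(0.653 + 0.6918i)|0⟩ + 0.3082i|1⟩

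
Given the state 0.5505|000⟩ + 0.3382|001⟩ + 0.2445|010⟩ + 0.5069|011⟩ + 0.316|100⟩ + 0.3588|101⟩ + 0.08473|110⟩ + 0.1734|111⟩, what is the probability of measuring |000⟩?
0.3031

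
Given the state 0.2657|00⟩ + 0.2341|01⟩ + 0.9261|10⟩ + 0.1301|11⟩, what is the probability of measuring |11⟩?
0.01693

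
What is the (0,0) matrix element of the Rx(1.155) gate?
0.8378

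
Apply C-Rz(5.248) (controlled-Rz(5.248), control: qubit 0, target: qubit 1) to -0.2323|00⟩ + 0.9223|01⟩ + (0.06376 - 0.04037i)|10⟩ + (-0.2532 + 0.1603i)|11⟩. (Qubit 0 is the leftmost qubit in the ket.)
-0.2323|00⟩ + 0.9223|01⟩ + (-0.07538 + 0.003534i)|10⟩ + (0.1407 - 0.2646i)|11⟩

C-Rz(5.248) leaves the control-|0⟩ kets |00⟩, |01⟩ unchanged and applies Rz(5.248) to qubit 1 on the control-|1⟩ pair (|10⟩, |11⟩).
Rz(5.248) = [[e^(−iθ/2), 0], [0, e^(iθ/2)]] with e^(±iθ/2) = cos(θ/2) ± i·sin(θ/2); θ = 5.248, cos(θ/2) ≈ -0.869013, sin(θ/2) ≈ 0.49479.
With a = amp(|10⟩) = (0.06376 - 0.04037i) and b = amp(|11⟩) = (-0.2532 + 0.1603i):
new amp(|10⟩) = (-0.869013 - 0.49479i)·a = (-0.07538 + 0.003534i)
new amp(|11⟩) = (-0.869013 + 0.49479i)·b = (0.1407 - 0.2646i)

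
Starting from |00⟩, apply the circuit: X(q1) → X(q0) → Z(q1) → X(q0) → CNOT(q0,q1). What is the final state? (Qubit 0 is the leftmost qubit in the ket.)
-|01⟩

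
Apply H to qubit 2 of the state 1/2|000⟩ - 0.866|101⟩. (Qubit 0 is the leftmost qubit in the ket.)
1/√8|000⟩ + 1/√8|001⟩ - 0.6124|100⟩ + 0.6124|101⟩

H on qubit 2 mixes each pair of kets that differ only in qubit 2: amplitudes (a, b) of (|…0…⟩, |…1…⟩) become ((a + b)/√2, (a − b)/√2). Kets absent from the input have amplitude 0.
(|000⟩, |001⟩): (a, b) = (1/2, 0) → (1/√8, 1/√8)
(|100⟩, |101⟩): (a, b) = (0, -0.866) → (-0.6124, 0.6124)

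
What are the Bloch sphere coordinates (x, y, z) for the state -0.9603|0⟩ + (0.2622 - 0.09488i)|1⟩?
(-0.5036, 0.1822, 0.8444)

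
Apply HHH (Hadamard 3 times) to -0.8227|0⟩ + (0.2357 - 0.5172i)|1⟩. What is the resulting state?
(-0.4151 - 0.3657i)|0⟩ + (-0.7484 + 0.3657i)|1⟩

H² = I, so H^3 = H: a single Hadamard. With (a, b) = (-0.8227, (0.2357 - 0.5172i)), H gives ((a + b)/√2, (a − b)/√2) = ((-0.4151 - 0.3657i), (-0.7484 + 0.3657i)).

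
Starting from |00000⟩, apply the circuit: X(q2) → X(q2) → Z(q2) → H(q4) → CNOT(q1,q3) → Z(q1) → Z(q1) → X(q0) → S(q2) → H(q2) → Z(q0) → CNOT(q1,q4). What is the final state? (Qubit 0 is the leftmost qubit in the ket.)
-1/2|10000⟩ - 1/2|10001⟩ - 1/2|10100⟩ - 1/2|10101⟩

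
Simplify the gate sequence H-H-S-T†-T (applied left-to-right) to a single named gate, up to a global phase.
S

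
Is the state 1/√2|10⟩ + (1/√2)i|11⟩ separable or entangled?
Separable

Writing the state as a|00⟩ + b|01⟩ + c|10⟩ + d|11⟩, it is a product state iff ad − bc = 0.
Here (a, b, c, d) = (0, 0, 1/√2, (1/√2)i): ad − bc = (0)((1/√2)i) − (0)(1/√2) = 0, so the state is separable.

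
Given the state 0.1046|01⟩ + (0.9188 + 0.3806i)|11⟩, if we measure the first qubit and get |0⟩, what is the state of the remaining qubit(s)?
|1⟩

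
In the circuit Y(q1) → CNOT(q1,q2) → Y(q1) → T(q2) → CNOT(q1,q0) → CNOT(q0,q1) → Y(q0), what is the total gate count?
7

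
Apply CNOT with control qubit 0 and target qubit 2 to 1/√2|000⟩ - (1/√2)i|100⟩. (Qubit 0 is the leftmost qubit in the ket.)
1/√2|000⟩ - (1/√2)i|101⟩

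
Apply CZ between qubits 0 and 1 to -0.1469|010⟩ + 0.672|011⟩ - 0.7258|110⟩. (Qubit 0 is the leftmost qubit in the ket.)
-0.1469|010⟩ + 0.672|011⟩ + 0.7258|110⟩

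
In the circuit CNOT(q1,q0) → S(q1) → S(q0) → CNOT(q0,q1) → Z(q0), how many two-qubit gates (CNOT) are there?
2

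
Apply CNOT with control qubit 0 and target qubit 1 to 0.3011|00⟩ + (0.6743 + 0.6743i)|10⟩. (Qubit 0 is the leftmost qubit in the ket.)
0.3011|00⟩ + (0.6743 + 0.6743i)|11⟩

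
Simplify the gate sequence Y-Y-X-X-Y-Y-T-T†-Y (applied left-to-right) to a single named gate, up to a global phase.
Y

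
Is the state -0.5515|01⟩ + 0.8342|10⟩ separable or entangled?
Entangled

Writing the state as a|00⟩ + b|01⟩ + c|10⟩ + d|11⟩, it is a product state iff ad − bc = 0.
Here (a, b, c, d) = (0, -0.5515, 0.8342, 0): ad − bc = (0)(0) − (-0.5515)(0.8342) = 0.4601 ≠ 0, so the state is entangled.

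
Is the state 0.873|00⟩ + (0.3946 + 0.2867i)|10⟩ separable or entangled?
Separable

Writing the state as a|00⟩ + b|01⟩ + c|10⟩ + d|11⟩, it is a product state iff ad − bc = 0.
Here (a, b, c, d) = (0.873, 0, (0.3946 + 0.2867i), 0): ad − bc = (0.873)(0) − (0)(0.3946 + 0.2867i) = 0, so the state is separable.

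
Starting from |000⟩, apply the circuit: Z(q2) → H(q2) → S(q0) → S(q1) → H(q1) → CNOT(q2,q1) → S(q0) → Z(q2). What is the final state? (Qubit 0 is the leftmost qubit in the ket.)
1/2|000⟩ - 1/2|001⟩ + 1/2|010⟩ - 1/2|011⟩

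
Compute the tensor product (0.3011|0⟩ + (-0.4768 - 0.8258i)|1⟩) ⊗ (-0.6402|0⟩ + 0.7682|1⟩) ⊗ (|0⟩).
-0.1928|000⟩ + 0.2313|010⟩ + (0.3052 + 0.5287i)|100⟩ + (-0.3663 - 0.6344i)|110⟩

amp(|b₁b₂…⟩) = product of the factor amplitudes for bits b₁, b₂, …; only kets whose every factor amplitude is nonzero survive.
|000⟩: (0.3011)(-0.6402)(1) = -0.1928
|010⟩: (0.3011)(0.7682)(1) = 0.2313
|100⟩: (-0.4768 - 0.8258i)(-0.6402)(1) = (0.3052 + 0.5287i)
|110⟩: (-0.4768 - 0.8258i)(0.7682)(1) = (-0.3663 - 0.6344i)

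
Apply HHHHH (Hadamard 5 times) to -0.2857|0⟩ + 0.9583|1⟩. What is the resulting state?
0.4756|0⟩ - 0.8796|1⟩

H² = I, so H^5 = H: a single Hadamard. With (a, b) = (-0.2857, 0.9583), H gives ((a + b)/√2, (a − b)/√2) = (0.4756, -0.8796).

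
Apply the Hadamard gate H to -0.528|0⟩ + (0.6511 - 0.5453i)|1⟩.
(0.08704 - 0.3856i)|0⟩ + (-0.8337 + 0.3856i)|1⟩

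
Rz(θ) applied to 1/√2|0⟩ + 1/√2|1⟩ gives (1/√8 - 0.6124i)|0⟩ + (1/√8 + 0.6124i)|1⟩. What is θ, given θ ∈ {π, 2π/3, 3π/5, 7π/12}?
2π/3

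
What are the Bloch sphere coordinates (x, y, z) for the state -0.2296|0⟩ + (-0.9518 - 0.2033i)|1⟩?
(0.4371, 0.09336, -0.8945)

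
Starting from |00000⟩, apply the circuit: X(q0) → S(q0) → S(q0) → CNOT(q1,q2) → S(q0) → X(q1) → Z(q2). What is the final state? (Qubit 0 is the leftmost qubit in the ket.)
-i|11000⟩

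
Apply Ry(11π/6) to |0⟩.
-0.9659|0⟩ + 0.2588|1⟩

Ry(11π/6) = [[cos(θ/2), −sin(θ/2)], [sin(θ/2), cos(θ/2)]]; θ = 11π/6, cos(θ/2) ≈ -0.965926, sin(θ/2) ≈ 0.258819.
With a = amp(|0⟩) = 1 and b = amp(|1⟩) = 0:
new amp(|0⟩) = (-0.965926)·a + (-0.258819)·b = -0.9659
new amp(|1⟩) = (0.258819)·a + (-0.965926)·b = 0.2588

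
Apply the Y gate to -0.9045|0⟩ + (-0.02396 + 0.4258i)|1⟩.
(0.4258 + 0.02396i)|0⟩ - 0.9045i|1⟩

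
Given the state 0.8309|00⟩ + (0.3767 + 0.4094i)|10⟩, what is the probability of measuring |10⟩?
0.3095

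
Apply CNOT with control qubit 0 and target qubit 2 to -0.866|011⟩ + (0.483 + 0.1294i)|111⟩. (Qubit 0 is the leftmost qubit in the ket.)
-0.866|011⟩ + (0.483 + 0.1294i)|110⟩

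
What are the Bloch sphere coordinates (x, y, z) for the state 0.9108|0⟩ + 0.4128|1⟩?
(0.752, 0, 0.6592)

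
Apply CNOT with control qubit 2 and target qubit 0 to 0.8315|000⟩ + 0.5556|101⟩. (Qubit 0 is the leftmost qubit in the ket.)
0.8315|000⟩ + 0.5556|001⟩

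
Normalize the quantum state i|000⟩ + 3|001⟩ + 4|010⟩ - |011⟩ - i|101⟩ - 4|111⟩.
0.1508i|000⟩ + 0.4523|001⟩ + 0.603|010⟩ - 0.1508|011⟩ - 0.1508i|101⟩ - 0.603|111⟩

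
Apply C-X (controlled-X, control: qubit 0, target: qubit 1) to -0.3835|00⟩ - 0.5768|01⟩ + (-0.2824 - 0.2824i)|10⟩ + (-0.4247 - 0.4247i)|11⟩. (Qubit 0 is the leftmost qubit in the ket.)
-0.3835|00⟩ - 0.5768|01⟩ + (-0.4247 - 0.4247i)|10⟩ + (-0.2824 - 0.2824i)|11⟩

C-X leaves the control-|0⟩ kets |00⟩, |01⟩ unchanged and applies X to qubit 1 on the control-|1⟩ pair (|10⟩, |11⟩).
X = [[0, 1], [1, 0]].
With a = amp(|10⟩) = (-0.2824 - 0.2824i) and b = amp(|11⟩) = (-0.4247 - 0.4247i):
new amp(|10⟩) = (1)·b = (-0.4247 - 0.4247i)
new amp(|11⟩) = (1)·a = (-0.2824 - 0.2824i)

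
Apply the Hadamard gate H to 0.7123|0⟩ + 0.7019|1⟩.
|0⟩ + 0.007354|1⟩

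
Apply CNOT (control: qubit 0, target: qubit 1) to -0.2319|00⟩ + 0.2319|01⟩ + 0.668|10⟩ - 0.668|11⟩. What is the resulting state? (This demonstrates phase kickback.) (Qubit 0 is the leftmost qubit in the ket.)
-0.2319|00⟩ + 0.2319|01⟩ - 0.668|10⟩ + 0.668|11⟩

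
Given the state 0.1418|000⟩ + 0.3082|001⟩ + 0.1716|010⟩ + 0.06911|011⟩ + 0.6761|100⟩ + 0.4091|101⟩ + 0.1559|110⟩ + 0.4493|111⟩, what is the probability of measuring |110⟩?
0.0243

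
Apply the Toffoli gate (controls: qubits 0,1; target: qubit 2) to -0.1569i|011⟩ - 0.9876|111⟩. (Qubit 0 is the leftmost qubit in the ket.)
-0.1569i|011⟩ - 0.9876|110⟩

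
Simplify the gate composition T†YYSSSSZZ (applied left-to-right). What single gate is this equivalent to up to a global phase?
T†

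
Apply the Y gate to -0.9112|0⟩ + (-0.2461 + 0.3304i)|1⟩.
(0.3304 + 0.2461i)|0⟩ - 0.9112i|1⟩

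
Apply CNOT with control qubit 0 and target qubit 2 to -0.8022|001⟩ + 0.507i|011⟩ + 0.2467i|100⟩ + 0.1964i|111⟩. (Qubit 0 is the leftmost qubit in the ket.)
-0.8022|001⟩ + 0.507i|011⟩ + 0.2467i|101⟩ + 0.1964i|110⟩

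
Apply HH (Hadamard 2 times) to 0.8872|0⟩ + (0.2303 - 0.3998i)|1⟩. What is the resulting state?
0.8872|0⟩ + (0.2303 - 0.3998i)|1⟩

H² = I, so an even number of Hadamards cancels: H^2 = I and the state is unchanged.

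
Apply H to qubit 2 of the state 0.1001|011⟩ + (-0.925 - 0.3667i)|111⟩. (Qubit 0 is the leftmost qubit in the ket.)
0.07078|010⟩ - 0.07078|011⟩ + (-0.6541 - 0.2593i)|110⟩ + (0.6541 + 0.2593i)|111⟩

H on qubit 2 mixes each pair of kets that differ only in qubit 2: amplitudes (a, b) of (|…0…⟩, |…1…⟩) become ((a + b)/√2, (a − b)/√2). Kets absent from the input have amplitude 0.
(|010⟩, |011⟩): (a, b) = (0, 0.1001) → (0.07078, -0.07078)
(|110⟩, |111⟩): (a, b) = (0, (-0.925 - 0.3667i)) → ((-0.6541 - 0.2593i), (0.6541 + 0.2593i))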